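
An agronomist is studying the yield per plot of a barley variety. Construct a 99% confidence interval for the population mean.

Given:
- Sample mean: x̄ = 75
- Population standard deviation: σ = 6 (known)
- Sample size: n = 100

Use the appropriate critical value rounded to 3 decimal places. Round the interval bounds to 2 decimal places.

The population standard deviation σ is known, so use a z-interval (standard normal critical value).

For 99% confidence, z* = 2.576 (from standard normal table)

Standard error: SE = σ/√n = 6/√100 = 0.600000

Margin of error: E = z* × SE = 2.576 × 0.600000 = 1.5456

Z-interval: x̄ ± E = 75 ± 1.5456 = (73.4544, 76.5456)

Rounded to 2 decimal places:

(73.45, 76.55)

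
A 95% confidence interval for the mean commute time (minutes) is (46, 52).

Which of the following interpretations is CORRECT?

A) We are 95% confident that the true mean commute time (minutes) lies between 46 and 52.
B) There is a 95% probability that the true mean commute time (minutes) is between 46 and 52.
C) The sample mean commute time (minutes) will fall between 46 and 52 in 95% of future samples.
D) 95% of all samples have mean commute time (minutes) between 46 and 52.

A confidence interval represents our confidence in the procedure, not a probability statement about the parameter.

Key concept: If we repeated this sampling process many times and computed a 95% CI each time, about 95% of those intervals would contain the true population parameter.

For this specific interval (46, 52):
- Midpoint (point estimate): 49
- Margin of error: 3

The correct interpretation is the one stating confidence that the true parameter lies in the interval — option A.

A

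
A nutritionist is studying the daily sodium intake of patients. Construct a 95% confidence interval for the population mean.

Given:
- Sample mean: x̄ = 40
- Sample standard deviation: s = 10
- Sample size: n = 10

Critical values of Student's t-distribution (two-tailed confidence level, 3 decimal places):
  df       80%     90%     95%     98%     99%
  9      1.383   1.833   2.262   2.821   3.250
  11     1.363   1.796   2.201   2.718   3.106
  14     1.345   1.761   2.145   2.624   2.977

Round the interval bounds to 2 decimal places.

The population standard deviation σ is unknown (only the sample standard deviation s is given), so use a t-interval with df = n - 1 = 10 - 1 = 9.

For 95% confidence with df = 9, t* = 2.262 (from t-table)

Standard error: SE = s/√n = 10/√10 = 3.162278

Margin of error: E = t* × SE = 2.262 × 3.162278 = 7.1531

T-interval: x̄ ± E = 40 ± 7.1531 = (32.8469, 47.1531)

Rounded to 2 decimal places:

(32.85, 47.15)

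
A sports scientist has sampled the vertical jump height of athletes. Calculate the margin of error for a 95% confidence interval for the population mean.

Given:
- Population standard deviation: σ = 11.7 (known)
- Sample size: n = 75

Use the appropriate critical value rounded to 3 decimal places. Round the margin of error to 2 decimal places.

The population standard deviation σ is known, so use the z-interval margin of error formula.

For 95% confidence, z* = 1.96 (from standard normal table)

Margin of error formula for z-interval: E = z* × σ/√n

E = 1.96 × 11.7/√75
  = 1.96 × 1.351000
  = 2.6480

Rounded to 2 decimal places:

2.65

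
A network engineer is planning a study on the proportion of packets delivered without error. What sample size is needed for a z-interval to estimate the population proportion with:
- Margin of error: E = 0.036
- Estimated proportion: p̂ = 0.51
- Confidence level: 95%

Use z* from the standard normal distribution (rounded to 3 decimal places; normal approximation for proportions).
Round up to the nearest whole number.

Using z* for proportion z-interval (normal approximation).

For 95% confidence, z* = 1.96 (from standard normal table)

Sample size formula for proportion z-interval: n = z*²p̂(1-p̂)/E²

n = 1.96² × 0.51 × 0.49 / 0.036²
  = 3.8416 × 0.2499 / 0.001296
  = 740.7530

Round up to the nearest whole number: n = 741

741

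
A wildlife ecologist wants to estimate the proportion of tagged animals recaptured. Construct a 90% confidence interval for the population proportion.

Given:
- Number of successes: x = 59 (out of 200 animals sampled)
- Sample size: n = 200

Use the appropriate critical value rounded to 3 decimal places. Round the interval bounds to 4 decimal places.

Sample proportion: p̂ = 59/200 = 0.295000

Check conditions for normal approximation:
  np̂ = 59 ≥ 10 ✓
  n(1-p̂) = 141 ≥ 10 ✓

The sample is large enough, so use a z-interval (normal approximation) for the proportion.

For 90% confidence, z* = 1.645 (from standard normal table)

Standard error: SE = √(p̂(1-p̂)/n) = √(0.295000×0.705000/200) = 0.03224709

Margin of error: E = z* × SE = 1.645 × 0.03224709 = 0.053046

Z-interval: p̂ ± E = 0.295000 ± 0.053046 = (0.241954, 0.348046)

Rounded to 4 decimal places:

(0.2420, 0.3480)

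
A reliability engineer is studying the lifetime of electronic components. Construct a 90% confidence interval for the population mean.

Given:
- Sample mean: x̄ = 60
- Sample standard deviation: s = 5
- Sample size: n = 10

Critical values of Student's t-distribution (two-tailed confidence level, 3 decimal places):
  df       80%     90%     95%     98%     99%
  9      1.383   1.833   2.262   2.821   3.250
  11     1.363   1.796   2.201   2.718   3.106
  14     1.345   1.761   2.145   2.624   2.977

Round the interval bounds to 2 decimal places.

The population standard deviation σ is unknown (only the sample standard deviation s is given), so use a t-interval with df = n - 1 = 10 - 1 = 9.

For 90% confidence with df = 9, t* = 1.833 (from t-table)

Standard error: SE = s/√n = 5/√10 = 1.581139

Margin of error: E = t* × SE = 1.833 × 1.581139 = 2.8982

T-interval: x̄ ± E = 60 ± 2.8982 = (57.1018, 62.8982)

Rounded to 2 decimal places:

(57.10, 62.90)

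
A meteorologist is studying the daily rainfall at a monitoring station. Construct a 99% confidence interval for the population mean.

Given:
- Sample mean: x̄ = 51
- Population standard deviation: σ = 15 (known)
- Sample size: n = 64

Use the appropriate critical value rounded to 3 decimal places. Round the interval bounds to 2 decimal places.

The population standard deviation σ is known, so use a z-interval (standard normal critical value).

For 99% confidence, z* = 2.576 (from standard normal table)

Standard error: SE = σ/√n = 15/√64 = 1.875000

Margin of error: E = z* × SE = 2.576 × 1.875000 = 4.8300

Z-interval: x̄ ± E = 51 ± 4.8300 = (46.1700, 55.8300)

Rounded to 2 decimal places:

(46.17, 55.83)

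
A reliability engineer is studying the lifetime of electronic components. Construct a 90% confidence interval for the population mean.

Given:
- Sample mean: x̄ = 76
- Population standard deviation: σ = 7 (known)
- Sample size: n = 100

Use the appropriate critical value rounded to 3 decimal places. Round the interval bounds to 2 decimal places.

The population standard deviation σ is known, so use a z-interval (standard normal critical value).

For 90% confidence, z* = 1.645 (from standard normal table)

Standard error: SE = σ/√n = 7/√100 = 0.700000

Margin of error: E = z* × SE = 1.645 × 0.700000 = 1.1515

Z-interval: x̄ ± E = 76 ± 1.1515 = (74.8485, 77.1515)

Rounded to 2 decimal places:

(74.85, 77.15)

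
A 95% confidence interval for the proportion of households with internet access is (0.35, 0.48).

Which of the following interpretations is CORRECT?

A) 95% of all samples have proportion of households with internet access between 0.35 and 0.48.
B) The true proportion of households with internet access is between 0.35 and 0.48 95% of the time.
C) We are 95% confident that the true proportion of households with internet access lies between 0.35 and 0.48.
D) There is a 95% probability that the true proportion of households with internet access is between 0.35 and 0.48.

A confidence interval represents our confidence in the procedure, not a probability statement about the parameter.

Key concept: If we repeated this sampling process many times and computed a 95% CI each time, about 95% of those intervals would contain the true population parameter.

For this specific interval (0.35, 0.48):
- Midpoint (point estimate): 0.415
- Margin of error: 0.065

The correct interpretation is the one stating confidence that the true parameter lies in the interval — option C.

C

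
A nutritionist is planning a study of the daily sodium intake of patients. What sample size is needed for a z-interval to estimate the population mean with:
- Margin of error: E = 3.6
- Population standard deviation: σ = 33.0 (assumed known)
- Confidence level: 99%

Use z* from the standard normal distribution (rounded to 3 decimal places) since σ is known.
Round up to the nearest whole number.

Using z* since population σ is known (z-interval formula).

For 99% confidence, z* = 2.576 (from standard normal table)

Sample size formula for z-interval: n = (z*σ/E)²

n = (2.576 × 33.0 / 3.6)²
  = (23.613333)²
  = 557.5895

Round up to the nearest whole number: n = 558

558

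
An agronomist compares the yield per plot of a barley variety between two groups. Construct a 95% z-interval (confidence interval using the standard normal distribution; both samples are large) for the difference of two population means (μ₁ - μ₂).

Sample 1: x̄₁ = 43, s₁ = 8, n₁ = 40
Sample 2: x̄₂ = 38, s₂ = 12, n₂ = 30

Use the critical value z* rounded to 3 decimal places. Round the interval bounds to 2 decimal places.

Both samples are large (n₁ = 40 ≥ 30, n₂ = 30 ≥ 30), so a z-interval for the difference of means applies.

Point estimate: x̄₁ - x̄₂ = 43 - 38 = 5

Standard error: SE = √(s₁²/n₁ + s₂²/n₂)
= √(8²/40 + 12²/30)
= √(1.600000 + 4.800000)
= 2.529822

For 95% confidence, z* = 1.96 (from standard normal table)
Margin of error: E = z* × SE = 1.96 × 2.529822 = 4.9585

Z-interval: (x̄₁ - x̄₂) ± E = 5 ± 4.9585 = (0.0415, 9.9585)

Rounded to 2 decimal places:

(0.04, 9.96)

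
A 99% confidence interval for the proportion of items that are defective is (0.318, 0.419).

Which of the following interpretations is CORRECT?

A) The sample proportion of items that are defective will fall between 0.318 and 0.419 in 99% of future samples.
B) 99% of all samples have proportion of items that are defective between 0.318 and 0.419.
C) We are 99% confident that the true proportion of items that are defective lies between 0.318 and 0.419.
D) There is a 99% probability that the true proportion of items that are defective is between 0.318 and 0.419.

A confidence interval represents our confidence in the procedure, not a probability statement about the parameter.

Key concept: If we repeated this sampling process many times and computed a 99% CI each time, about 99% of those intervals would contain the true population parameter.

For this specific interval (0.318, 0.419):
- Midpoint (point estimate): 0.3685
- Margin of error: 0.0505

The correct interpretation is the one stating confidence that the true parameter lies in the interval — option C.

C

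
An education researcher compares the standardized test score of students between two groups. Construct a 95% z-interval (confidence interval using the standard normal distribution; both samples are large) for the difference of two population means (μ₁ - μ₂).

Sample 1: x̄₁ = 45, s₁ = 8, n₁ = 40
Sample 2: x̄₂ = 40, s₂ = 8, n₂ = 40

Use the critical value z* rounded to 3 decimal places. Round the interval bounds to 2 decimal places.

Both samples are large (n₁ = 40 ≥ 30, n₂ = 40 ≥ 30), so a z-interval for the difference of means applies.

Point estimate: x̄₁ - x̄₂ = 45 - 40 = 5

Standard error: SE = √(s₁²/n₁ + s₂²/n₂)
= √(8²/40 + 8²/40)
= √(1.600000 + 1.600000)
= 1.788854

For 95% confidence, z* = 1.96 (from standard normal table)
Margin of error: E = z* × SE = 1.96 × 1.788854 = 3.5062

Z-interval: (x̄₁ - x̄₂) ± E = 5 ± 3.5062 = (1.4938, 8.5062)

Rounded to 2 decimal places:

(1.49, 8.51)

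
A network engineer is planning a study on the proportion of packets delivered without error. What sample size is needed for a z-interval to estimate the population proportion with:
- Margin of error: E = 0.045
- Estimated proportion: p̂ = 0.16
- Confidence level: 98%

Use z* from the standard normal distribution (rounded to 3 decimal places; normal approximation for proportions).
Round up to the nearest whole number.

Using z* for proportion z-interval (normal approximation).

For 98% confidence, z* = 2.326 (from standard normal table)

Sample size formula for proportion z-interval: n = z*²p̂(1-p̂)/E²

n = 2.326² × 0.16 × 0.84 / 0.045²
  = 5.410276 × 0.1344 / 0.002025
  = 359.0820

Round up to the nearest whole number: n = 360

360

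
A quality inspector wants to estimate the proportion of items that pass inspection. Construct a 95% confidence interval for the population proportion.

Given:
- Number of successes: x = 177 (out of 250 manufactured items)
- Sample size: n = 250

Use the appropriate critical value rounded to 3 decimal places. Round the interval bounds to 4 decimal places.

Sample proportion: p̂ = 177/250 = 0.708000

Check conditions for normal approximation:
  np̂ = 177 ≥ 10 ✓
  n(1-p̂) = 73 ≥ 10 ✓

The sample is large enough, so use a z-interval (normal approximation) for the proportion.

For 95% confidence, z* = 1.96 (from standard normal table)

Standard error: SE = √(p̂(1-p̂)/n) = √(0.708000×0.292000/250) = 0.02875663

Margin of error: E = z* × SE = 1.96 × 0.02875663 = 0.056363

Z-interval: p̂ ± E = 0.708000 ± 0.056363 = (0.651637, 0.764363)

Rounded to 4 decimal places:

(0.6516, 0.7644)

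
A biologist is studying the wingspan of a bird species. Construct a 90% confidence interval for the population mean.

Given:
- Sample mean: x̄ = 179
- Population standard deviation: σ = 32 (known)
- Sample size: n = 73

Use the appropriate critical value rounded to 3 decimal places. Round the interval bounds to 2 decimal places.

The population standard deviation σ is known, so use a z-interval (standard normal critical value).

For 90% confidence, z* = 1.645 (from standard normal table)

Standard error: SE = σ/√n = 32/√73 = 3.745317

Margin of error: E = z* × SE = 1.645 × 3.745317 = 6.1610

Z-interval: x̄ ± E = 179 ± 6.1610 = (172.8390, 185.1610)

Rounded to 2 decimal places:

(172.84, 185.16)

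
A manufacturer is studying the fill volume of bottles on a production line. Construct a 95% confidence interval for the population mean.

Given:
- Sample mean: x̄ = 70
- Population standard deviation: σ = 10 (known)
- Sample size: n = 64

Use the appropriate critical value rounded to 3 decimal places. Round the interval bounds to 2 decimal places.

The population standard deviation σ is known, so use a z-interval (standard normal critical value).

For 95% confidence, z* = 1.96 (from standard normal table)

Standard error: SE = σ/√n = 10/√64 = 1.250000

Margin of error: E = z* × SE = 1.96 × 1.250000 = 2.4500

Z-interval: x̄ ± E = 70 ± 2.4500 = (67.5500, 72.4500)

Rounded to 2 decimal places:

(67.55, 72.45)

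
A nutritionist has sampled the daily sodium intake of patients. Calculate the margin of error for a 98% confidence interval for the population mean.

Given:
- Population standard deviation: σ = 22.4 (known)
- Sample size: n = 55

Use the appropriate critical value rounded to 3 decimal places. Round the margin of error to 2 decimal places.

The population standard deviation σ is known, so use the z-interval margin of error formula.

For 98% confidence, z* = 2.326 (from standard normal table)

Margin of error formula for z-interval: E = z* × σ/√n

E = 2.326 × 22.4/√55
  = 2.326 × 3.020415
  = 7.0255

Rounded to 2 decimal places:

7.03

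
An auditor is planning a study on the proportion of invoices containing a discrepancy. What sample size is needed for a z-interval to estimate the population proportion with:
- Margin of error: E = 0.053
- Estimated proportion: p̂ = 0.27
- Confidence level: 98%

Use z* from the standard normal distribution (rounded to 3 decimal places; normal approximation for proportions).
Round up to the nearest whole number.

Using z* for proportion z-interval (normal approximation).

For 98% confidence, z* = 2.326 (from standard normal table)

Sample size formula for proportion z-interval: n = z*²p̂(1-p̂)/E²

n = 2.326² × 0.27 × 0.73 / 0.053²
  = 5.410276 × 0.1971 / 0.002809
  = 379.6246

Round up to the nearest whole number: n = 380

380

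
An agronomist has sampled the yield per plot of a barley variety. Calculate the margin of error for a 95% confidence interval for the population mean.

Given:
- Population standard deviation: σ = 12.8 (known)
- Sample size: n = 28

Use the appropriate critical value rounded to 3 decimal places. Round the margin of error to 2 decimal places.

The population standard deviation σ is known, so use the z-interval margin of error formula.

For 95% confidence, z* = 1.96 (from standard normal table)

Margin of error formula for z-interval: E = z* × σ/√n

E = 1.96 × 12.8/√28
  = 1.96 × 2.418973
  = 4.7412

Rounded to 2 decimal places:

4.74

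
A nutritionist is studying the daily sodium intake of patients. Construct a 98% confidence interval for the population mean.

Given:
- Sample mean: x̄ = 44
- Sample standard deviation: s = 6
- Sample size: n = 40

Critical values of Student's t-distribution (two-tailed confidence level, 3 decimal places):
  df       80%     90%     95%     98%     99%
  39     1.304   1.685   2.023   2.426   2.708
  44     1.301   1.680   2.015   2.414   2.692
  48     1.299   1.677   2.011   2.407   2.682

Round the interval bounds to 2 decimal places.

The population standard deviation σ is unknown (only the sample standard deviation s is given), so use a t-interval with df = n - 1 = 40 - 1 = 39.

For 98% confidence with df = 39, t* = 2.426 (from t-table)

Standard error: SE = s/√n = 6/√40 = 0.948683

Margin of error: E = t* × SE = 2.426 × 0.948683 = 2.3015

T-interval: x̄ ± E = 44 ± 2.3015 = (41.6985, 46.3015)

Rounded to 2 decimal places:

(41.70, 46.30)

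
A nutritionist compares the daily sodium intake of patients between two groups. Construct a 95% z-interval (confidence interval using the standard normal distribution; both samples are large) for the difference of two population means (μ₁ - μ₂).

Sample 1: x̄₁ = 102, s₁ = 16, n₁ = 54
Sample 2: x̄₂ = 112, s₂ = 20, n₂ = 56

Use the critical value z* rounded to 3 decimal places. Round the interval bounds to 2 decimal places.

Both samples are large (n₁ = 54 ≥ 30, n₂ = 56 ≥ 30), so a z-interval for the difference of means applies.

Point estimate: x̄₁ - x̄₂ = 102 - 112 = -10

Standard error: SE = √(s₁²/n₁ + s₂²/n₂)
= √(16²/54 + 20²/56)
= √(4.740741 + 7.142857)
= 3.447259

For 95% confidence, z* = 1.96 (from standard normal table)
Margin of error: E = z* × SE = 1.96 × 3.447259 = 6.7566

Z-interval: (x̄₁ - x̄₂) ± E = -10 ± 6.7566 = (-16.7566, -3.2434)

Rounded to 2 decimal places:

(-16.76, -3.24)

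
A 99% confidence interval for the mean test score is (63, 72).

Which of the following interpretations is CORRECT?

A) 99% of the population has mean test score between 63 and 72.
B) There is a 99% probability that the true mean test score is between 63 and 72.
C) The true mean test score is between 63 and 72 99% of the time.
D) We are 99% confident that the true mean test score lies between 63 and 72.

A confidence interval represents our confidence in the procedure, not a probability statement about the parameter.

Key concept: If we repeated this sampling process many times and computed a 99% CI each time, about 99% of those intervals would contain the true population parameter.

For this specific interval (63, 72):
- Midpoint (point estimate): 67.5
- Margin of error: 4.5

The correct interpretation is the one stating confidence that the true parameter lies in the interval — option D.

D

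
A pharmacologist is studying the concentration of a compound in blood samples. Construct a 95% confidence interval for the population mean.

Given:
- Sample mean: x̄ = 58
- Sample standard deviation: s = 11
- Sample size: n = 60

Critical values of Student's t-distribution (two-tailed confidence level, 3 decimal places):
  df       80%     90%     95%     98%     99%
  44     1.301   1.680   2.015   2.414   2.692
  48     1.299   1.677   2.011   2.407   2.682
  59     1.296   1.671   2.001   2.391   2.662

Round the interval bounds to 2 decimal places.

The population standard deviation σ is unknown (only the sample standard deviation s is given), so use a t-interval with df = n - 1 = 60 - 1 = 59.

For 95% confidence with df = 59, t* = 2.001 (from t-table)

Standard error: SE = s/√n = 11/√60 = 1.420094

Margin of error: E = t* × SE = 2.001 × 1.420094 = 2.8416

T-interval: x̄ ± E = 58 ± 2.8416 = (55.1584, 60.8416)

Rounded to 2 decimal places:

(55.16, 60.84)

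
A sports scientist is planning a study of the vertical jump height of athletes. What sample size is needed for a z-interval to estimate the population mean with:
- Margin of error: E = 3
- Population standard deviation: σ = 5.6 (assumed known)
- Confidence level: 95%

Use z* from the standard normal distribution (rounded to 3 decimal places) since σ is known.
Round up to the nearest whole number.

Using z* since population σ is known (z-interval formula).

For 95% confidence, z* = 1.96 (from standard normal table)

Sample size formula for z-interval: n = (z*σ/E)²

n = (1.96 × 5.6 / 3)²
  = (3.658667)²
  = 13.3858

Round up to the nearest whole number: n = 14

14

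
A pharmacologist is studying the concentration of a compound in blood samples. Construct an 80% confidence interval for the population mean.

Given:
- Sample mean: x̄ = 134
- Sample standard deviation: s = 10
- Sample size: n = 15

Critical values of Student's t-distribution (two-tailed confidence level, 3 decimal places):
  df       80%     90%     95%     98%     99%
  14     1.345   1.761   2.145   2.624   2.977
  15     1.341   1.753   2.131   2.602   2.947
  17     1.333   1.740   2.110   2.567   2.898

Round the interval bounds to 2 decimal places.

The population standard deviation σ is unknown (only the sample standard deviation s is given), so use a t-interval with df = n - 1 = 15 - 1 = 14.

For 80% confidence with df = 14, t* = 1.345 (from t-table)

Standard error: SE = s/√n = 10/√15 = 2.581989

Margin of error: E = t* × SE = 1.345 × 2.581989 = 3.4728

T-interval: x̄ ± E = 134 ± 3.4728 = (130.5272, 137.4728)

Rounded to 2 decimal places:

(130.53, 137.47)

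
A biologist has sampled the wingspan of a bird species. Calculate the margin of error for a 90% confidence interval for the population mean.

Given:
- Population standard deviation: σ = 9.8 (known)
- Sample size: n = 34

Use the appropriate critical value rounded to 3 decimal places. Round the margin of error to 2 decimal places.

The population standard deviation σ is known, so use the z-interval margin of error formula.

For 90% confidence, z* = 1.645 (from standard normal table)

Margin of error formula for z-interval: E = z* × σ/√n

E = 1.645 × 9.8/√34
  = 1.645 × 1.680686
  = 2.7647

Rounded to 2 decimal places:

2.76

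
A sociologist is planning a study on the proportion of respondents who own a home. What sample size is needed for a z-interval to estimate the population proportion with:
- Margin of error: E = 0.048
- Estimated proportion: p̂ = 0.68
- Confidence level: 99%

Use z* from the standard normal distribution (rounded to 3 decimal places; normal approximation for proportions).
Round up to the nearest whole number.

Using z* for proportion z-interval (normal approximation).

For 99% confidence, z* = 2.576 (from standard normal table)

Sample size formula for proportion z-interval: n = z*²p̂(1-p̂)/E²

n = 2.576² × 0.68 × 0.32 / 0.048²
  = 6.635776 × 0.2176 / 0.002304
  = 626.7122

Round up to the nearest whole number: n = 627

627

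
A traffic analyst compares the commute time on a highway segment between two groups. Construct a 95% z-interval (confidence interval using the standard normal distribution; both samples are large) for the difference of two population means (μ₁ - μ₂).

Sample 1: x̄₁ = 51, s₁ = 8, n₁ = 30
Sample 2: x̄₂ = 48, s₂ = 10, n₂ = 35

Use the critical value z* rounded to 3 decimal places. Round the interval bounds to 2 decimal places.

Both samples are large (n₁ = 30 ≥ 30, n₂ = 35 ≥ 30), so a z-interval for the difference of means applies.

Point estimate: x̄₁ - x̄₂ = 51 - 48 = 3

Standard error: SE = √(s₁²/n₁ + s₂²/n₂)
= √(8²/30 + 10²/35)
= √(2.133333 + 2.857143)
= 2.233937

For 95% confidence, z* = 1.96 (from standard normal table)
Margin of error: E = z* × SE = 1.96 × 2.233937 = 4.3785

Z-interval: (x̄₁ - x̄₂) ± E = 3 ± 4.3785 = (-1.3785, 7.3785)

Rounded to 2 decimal places:

(-1.38, 7.38)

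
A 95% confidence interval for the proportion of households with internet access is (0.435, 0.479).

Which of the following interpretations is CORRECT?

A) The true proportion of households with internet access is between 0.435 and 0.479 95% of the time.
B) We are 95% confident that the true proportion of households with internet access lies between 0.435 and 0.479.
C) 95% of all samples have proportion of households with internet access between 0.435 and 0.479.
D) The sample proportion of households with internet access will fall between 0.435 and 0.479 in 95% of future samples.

A confidence interval represents our confidence in the procedure, not a probability statement about the parameter.

Key concept: If we repeated this sampling process many times and computed a 95% CI each time, about 95% of those intervals would contain the true population parameter.

For this specific interval (0.435, 0.479):
- Midpoint (point estimate): 0.457
- Margin of error: 0.022

The correct interpretation is the one stating confidence that the true parameter lies in the interval — option B.

B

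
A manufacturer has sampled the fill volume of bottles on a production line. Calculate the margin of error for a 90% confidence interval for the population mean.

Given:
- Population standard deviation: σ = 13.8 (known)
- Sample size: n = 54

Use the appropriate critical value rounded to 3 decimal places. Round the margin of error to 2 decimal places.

The population standard deviation σ is known, so use the z-interval margin of error formula.

For 90% confidence, z* = 1.645 (from standard normal table)

Margin of error formula for z-interval: E = z* × σ/√n

E = 1.645 × 13.8/√54
  = 1.645 × 1.877942
  = 3.0892

Rounded to 2 decimal places:

3.09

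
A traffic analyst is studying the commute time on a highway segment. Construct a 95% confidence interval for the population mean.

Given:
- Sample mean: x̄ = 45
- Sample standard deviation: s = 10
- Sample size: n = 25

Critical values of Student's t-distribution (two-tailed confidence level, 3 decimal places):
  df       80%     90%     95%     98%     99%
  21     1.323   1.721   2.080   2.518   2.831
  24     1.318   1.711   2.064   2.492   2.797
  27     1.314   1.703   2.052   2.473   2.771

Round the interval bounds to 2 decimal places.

The population standard deviation σ is unknown (only the sample standard deviation s is given), so use a t-interval with df = n - 1 = 25 - 1 = 24.

For 95% confidence with df = 24, t* = 2.064 (from t-table)

Standard error: SE = s/√n = 10/√25 = 2.000000

Margin of error: E = t* × SE = 2.064 × 2.000000 = 4.1280

T-interval: x̄ ± E = 45 ± 4.1280 = (40.8720, 49.1280)

Rounded to 2 decimal places:

(40.87, 49.13)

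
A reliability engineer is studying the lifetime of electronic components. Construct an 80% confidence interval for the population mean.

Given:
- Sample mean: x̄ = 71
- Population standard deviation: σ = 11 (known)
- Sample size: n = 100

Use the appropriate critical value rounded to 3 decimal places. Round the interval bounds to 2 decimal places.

The population standard deviation σ is known, so use a z-interval (standard normal critical value).

For 80% confidence, z* = 1.282 (from standard normal table)

Standard error: SE = σ/√n = 11/√100 = 1.100000

Margin of error: E = z* × SE = 1.282 × 1.100000 = 1.4102

Z-interval: x̄ ± E = 71 ± 1.4102 = (69.5898, 72.4102)

Rounded to 2 decimal places:

(69.59, 72.41)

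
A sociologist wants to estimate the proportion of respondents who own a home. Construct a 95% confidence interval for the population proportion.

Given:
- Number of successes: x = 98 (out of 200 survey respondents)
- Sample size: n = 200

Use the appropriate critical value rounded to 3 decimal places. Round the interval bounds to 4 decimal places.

Sample proportion: p̂ = 98/200 = 0.490000

Check conditions for normal approximation:
  np̂ = 98 ≥ 10 ✓
  n(1-p̂) = 102 ≥ 10 ✓

The sample is large enough, so use a z-interval (normal approximation) for the proportion.

For 95% confidence, z* = 1.96 (from standard normal table)

Standard error: SE = √(p̂(1-p̂)/n) = √(0.490000×0.510000/200) = 0.03534827

Margin of error: E = z* × SE = 1.96 × 0.03534827 = 0.069283

Z-interval: p̂ ± E = 0.490000 ± 0.069283 = (0.420717, 0.559283)

Rounded to 4 decimal places:

(0.4207, 0.5593)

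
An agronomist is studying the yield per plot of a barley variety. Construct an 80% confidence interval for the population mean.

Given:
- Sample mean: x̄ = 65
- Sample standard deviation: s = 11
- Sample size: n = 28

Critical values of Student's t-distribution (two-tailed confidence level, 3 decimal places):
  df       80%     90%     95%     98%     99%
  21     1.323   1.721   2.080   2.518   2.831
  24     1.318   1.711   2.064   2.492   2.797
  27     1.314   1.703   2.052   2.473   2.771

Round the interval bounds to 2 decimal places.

The population standard deviation σ is unknown (only the sample standard deviation s is given), so use a t-interval with df = n - 1 = 28 - 1 = 27.

For 80% confidence with df = 27, t* = 1.314 (from t-table)

Standard error: SE = s/√n = 11/√28 = 2.078805

Margin of error: E = t* × SE = 1.314 × 2.078805 = 2.7315

T-interval: x̄ ± E = 65 ± 2.7315 = (62.2685, 67.7315)

Rounded to 2 decimal places:

(62.27, 67.73)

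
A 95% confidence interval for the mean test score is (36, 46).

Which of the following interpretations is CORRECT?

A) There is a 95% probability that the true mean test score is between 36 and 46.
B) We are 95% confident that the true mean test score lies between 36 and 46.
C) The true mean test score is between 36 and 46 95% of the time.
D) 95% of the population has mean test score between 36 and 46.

A confidence interval represents our confidence in the procedure, not a probability statement about the parameter.

Key concept: If we repeated this sampling process many times and computed a 95% CI each time, about 95% of those intervals would contain the true population parameter.

For this specific interval (36, 46):
- Midpoint (point estimate): 41
- Margin of error: 5

The correct interpretation is the one stating confidence that the true parameter lies in the interval — option B.

B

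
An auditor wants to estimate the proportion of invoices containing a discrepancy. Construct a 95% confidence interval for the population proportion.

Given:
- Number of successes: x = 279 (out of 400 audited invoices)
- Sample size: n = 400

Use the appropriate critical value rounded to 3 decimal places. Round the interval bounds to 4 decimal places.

Sample proportion: p̂ = 279/400 = 0.697500

Check conditions for normal approximation:
  np̂ = 279 ≥ 10 ✓
  n(1-p̂) = 121 ≥ 10 ✓

The sample is large enough, so use a z-interval (normal approximation) for the proportion.

For 95% confidence, z* = 1.96 (from standard normal table)

Standard error: SE = √(p̂(1-p̂)/n) = √(0.697500×0.302500/400) = 0.02296703

Margin of error: E = z* × SE = 1.96 × 0.02296703 = 0.045015

Z-interval: p̂ ± E = 0.697500 ± 0.045015 = (0.652485, 0.742515)

Rounded to 4 decimal places:

(0.6525, 0.7425)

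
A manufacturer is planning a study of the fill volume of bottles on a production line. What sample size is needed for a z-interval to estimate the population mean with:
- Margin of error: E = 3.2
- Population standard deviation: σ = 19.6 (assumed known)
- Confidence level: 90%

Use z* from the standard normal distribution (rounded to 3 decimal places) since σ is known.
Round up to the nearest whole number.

Using z* since population σ is known (z-interval formula).

For 90% confidence, z* = 1.645 (from standard normal table)

Sample size formula for z-interval: n = (z*σ/E)²

n = (1.645 × 19.6 / 3.2)²
  = (10.075625)²
  = 101.5182

Round up to the nearest whole number: n = 102

102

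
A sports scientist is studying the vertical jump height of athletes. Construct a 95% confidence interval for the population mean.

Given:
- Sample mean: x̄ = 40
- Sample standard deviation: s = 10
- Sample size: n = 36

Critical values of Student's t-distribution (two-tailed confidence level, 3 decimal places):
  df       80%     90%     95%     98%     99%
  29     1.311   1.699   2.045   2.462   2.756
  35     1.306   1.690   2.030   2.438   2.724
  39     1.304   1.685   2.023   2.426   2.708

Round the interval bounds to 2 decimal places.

The population standard deviation σ is unknown (only the sample standard deviation s is given), so use a t-interval with df = n - 1 = 36 - 1 = 35.

For 95% confidence with df = 35, t* = 2.030 (from t-table)

Standard error: SE = s/√n = 10/√36 = 1.666667

Margin of error: E = t* × SE = 2.030 × 1.666667 = 3.3833

T-interval: x̄ ± E = 40 ± 3.3833 = (36.6167, 43.3833)

Rounded to 2 decimal places:

(36.62, 43.38)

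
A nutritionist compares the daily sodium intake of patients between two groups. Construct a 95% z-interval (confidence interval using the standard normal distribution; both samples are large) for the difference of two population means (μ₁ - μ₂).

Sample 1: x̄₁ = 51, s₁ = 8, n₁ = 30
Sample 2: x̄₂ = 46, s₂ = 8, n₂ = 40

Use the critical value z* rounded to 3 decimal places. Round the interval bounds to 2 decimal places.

Both samples are large (n₁ = 30 ≥ 30, n₂ = 40 ≥ 30), so a z-interval for the difference of means applies.

Point estimate: x̄₁ - x̄₂ = 51 - 46 = 5

Standard error: SE = √(s₁²/n₁ + s₂²/n₂)
= √(8²/30 + 8²/40)
= √(2.133333 + 1.600000)
= 1.932184

For 95% confidence, z* = 1.96 (from standard normal table)
Margin of error: E = z* × SE = 1.96 × 1.932184 = 3.7871

Z-interval: (x̄₁ - x̄₂) ± E = 5 ± 3.7871 = (1.2129, 8.7871)

Rounded to 2 decimal places:

(1.21, 8.79)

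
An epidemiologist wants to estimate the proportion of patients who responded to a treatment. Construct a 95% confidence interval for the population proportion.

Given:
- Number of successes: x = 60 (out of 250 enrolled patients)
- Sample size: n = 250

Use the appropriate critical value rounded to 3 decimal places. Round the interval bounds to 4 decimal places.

Sample proportion: p̂ = 60/250 = 0.240000

Check conditions for normal approximation:
  np̂ = 60 ≥ 10 ✓
  n(1-p̂) = 190 ≥ 10 ✓

The sample is large enough, so use a z-interval (normal approximation) for the proportion.

For 95% confidence, z* = 1.96 (from standard normal table)

Standard error: SE = √(p̂(1-p̂)/n) = √(0.240000×0.760000/250) = 0.02701111

Margin of error: E = z* × SE = 1.96 × 0.02701111 = 0.052942

Z-interval: p̂ ± E = 0.240000 ± 0.052942 = (0.187058, 0.292942)

Rounded to 4 decimal places:

(0.1871, 0.2929)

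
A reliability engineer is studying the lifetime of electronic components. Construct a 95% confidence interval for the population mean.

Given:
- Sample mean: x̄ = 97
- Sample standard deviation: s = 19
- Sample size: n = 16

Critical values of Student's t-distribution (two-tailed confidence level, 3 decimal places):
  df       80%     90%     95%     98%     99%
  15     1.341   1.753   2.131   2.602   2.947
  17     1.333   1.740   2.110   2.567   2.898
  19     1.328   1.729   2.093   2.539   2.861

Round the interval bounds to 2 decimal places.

The population standard deviation σ is unknown (only the sample standard deviation s is given), so use a t-interval with df = n - 1 = 16 - 1 = 15.

For 95% confidence with df = 15, t* = 2.131 (from t-table)

Standard error: SE = s/√n = 19/√16 = 4.750000

Margin of error: E = t* × SE = 2.131 × 4.750000 = 10.1222

T-interval: x̄ ± E = 97 ± 10.1222 = (86.8778, 107.1222)

Rounded to 2 decimal places:

(86.88, 107.12)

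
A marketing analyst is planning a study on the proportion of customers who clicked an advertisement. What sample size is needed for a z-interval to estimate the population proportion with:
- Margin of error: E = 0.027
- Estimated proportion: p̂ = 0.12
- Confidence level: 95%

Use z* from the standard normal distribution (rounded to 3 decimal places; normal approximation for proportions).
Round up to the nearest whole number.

Using z* for proportion z-interval (normal approximation).

For 95% confidence, z* = 1.96 (from standard normal table)

Sample size formula for proportion z-interval: n = z*²p̂(1-p̂)/E²

n = 1.96² × 0.12 × 0.88 / 0.027²
  = 3.8416 × 0.1056 / 0.000729
  = 556.4787

Round up to the nearest whole number: n = 557

557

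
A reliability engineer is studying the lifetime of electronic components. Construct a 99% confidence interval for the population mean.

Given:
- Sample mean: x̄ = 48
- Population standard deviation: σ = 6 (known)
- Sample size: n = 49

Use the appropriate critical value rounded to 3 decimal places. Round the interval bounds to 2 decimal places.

The population standard deviation σ is known, so use a z-interval (standard normal critical value).

For 99% confidence, z* = 2.576 (from standard normal table)

Standard error: SE = σ/√n = 6/√49 = 0.857143

Margin of error: E = z* × SE = 2.576 × 0.857143 = 2.2080

Z-interval: x̄ ± E = 48 ± 2.2080 = (45.7920, 50.2080)

Rounded to 2 decimal places:

(45.79, 50.21)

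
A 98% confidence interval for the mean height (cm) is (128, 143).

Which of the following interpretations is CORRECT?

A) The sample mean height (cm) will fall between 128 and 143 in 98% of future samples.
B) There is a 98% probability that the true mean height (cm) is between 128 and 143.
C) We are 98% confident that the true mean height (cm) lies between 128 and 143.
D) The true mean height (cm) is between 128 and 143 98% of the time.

A confidence interval represents our confidence in the procedure, not a probability statement about the parameter.

Key concept: If we repeated this sampling process many times and computed a 98% CI each time, about 98% of those intervals would contain the true population parameter.

For this specific interval (128, 143):
- Midpoint (point estimate): 135.5
- Margin of error: 7.5

The correct interpretation is the one stating confidence that the true parameter lies in the interval — option C.

C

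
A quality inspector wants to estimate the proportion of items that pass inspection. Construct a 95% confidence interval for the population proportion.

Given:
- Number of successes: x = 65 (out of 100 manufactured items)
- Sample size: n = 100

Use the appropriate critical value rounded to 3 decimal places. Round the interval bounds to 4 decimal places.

Sample proportion: p̂ = 65/100 = 0.650000

Check conditions for normal approximation:
  np̂ = 65 ≥ 10 ✓
  n(1-p̂) = 35 ≥ 10 ✓

The sample is large enough, so use a z-interval (normal approximation) for the proportion.

For 95% confidence, z* = 1.96 (from standard normal table)

Standard error: SE = √(p̂(1-p̂)/n) = √(0.650000×0.350000/100) = 0.04769696

Margin of error: E = z* × SE = 1.96 × 0.04769696 = 0.093486

Z-interval: p̂ ± E = 0.650000 ± 0.093486 = (0.556514, 0.743486)

Rounded to 4 decimal places:

(0.5565, 0.7435)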